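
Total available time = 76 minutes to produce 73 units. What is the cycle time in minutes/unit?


Formula: CT = Available Time / Number of Units
CT = 76 min / 73 units
CT = 1.04 min/unit

1.04 min/unit


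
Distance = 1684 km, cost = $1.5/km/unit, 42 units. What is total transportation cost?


TC = dist * cost * units = 1684 * 1.5 * 42 = $106092.00

$106092.00


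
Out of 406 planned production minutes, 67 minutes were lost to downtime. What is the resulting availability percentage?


Formula: Availability = (Planned Time - Downtime) / Planned Time * 100
Uptime = 406 - 67 = 339 min
Availability = 339 / 406 * 100 = 83.5%

83.5%


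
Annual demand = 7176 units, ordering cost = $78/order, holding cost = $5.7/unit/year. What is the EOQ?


Formula: EOQ = sqrt(2 * D * S / H)
Numerator: 2 * 7176 * 78 = 1119456
2DS/H = 1119456 / 5.7 = 196395.8
EOQ = sqrt(196395.8) = 443.2 units

443.2 units


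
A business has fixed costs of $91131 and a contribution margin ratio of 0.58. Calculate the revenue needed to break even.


Formula: BER = Fixed Costs / Contribution Margin Ratio
BER = $91131 / 0.58
BER = $157122.41 (to the nearest cent)

$157122.41


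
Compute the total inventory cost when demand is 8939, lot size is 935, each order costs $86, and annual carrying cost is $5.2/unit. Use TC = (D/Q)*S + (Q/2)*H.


TC = 8939/935 * 86 + 935/2 * 5.2

$3253.20


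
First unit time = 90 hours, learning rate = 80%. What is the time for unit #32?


Formula: T_n = T_1 * (learning_rate)^(log2(n)) where learning_rate = rate/100
Doublings = log2(32) = 5
T_n = 90 * 0.8^5
T_n = 90 * 0.3277 = 29.5 hours

29.5 hours


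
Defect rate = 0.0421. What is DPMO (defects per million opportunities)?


DPMO = defect_rate * 1000000 = 0.0421 * 1000000

42100


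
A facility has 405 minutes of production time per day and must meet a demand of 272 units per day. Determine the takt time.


Formula: Takt Time = Available Production Time / Customer Demand
Takt = 405 min/day / 272 units/day
Takt = 1.49 min/unit

1.49 min/unit


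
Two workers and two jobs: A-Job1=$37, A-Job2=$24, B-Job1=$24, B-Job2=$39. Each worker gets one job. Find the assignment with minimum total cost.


Option 1: A->1 + B->2 = $37 + $39 = $76
Option 2: A->2 + B->1 = $24 + $24 = $48
Min cost = min($76, $48) = $48

$48


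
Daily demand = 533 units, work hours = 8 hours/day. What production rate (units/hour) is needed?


Formula: Production Rate = Daily Demand / Available Hours
Rate = 533 units/day / 8 hours/day
Rate = 66.6 units/hour

66.6 units/hour


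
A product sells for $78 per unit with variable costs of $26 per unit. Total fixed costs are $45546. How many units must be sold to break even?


Formula: BEQ = Fixed Costs / (Price - Variable Cost)
Contribution margin = $78 - $26 = $52/unit
BEQ = ceil($45546 / $52/unit) = ceil(875.88) = 876 units

876 units


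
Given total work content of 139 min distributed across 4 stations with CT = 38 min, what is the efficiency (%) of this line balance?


Formula: Efficiency = Sum of Task Times / (N_stations * CT) * 100
Total station capacity = 4 stations * 38 min = 152 min
Efficiency = 139 / 152 * 100 = 91.4%

91.4%


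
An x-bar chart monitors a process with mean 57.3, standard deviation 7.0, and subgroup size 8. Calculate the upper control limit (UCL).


UCL = 57.3 + 3 * 7.0 / sqrt(8)

64.72


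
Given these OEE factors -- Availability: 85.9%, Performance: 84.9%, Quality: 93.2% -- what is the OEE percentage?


Formula: OEE = Availability * Performance * Quality / 10000
A * P = 85.9% * 84.9% / 100 = 72.93%
OEE = 72.93% * 93.2% / 100 = 68.0%

68.0%


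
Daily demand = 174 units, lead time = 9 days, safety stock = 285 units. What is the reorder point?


Formula: ROP = (Daily Demand * Lead Time) + Safety Stock
Demand during lead time = 174 * 9 = 1566 units
ROP = 1566 + 285 = 1851 units

1851 units


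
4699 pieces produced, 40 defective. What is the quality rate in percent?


Formula: Quality Rate = Good Pieces / Total Pieces * 100
Good pieces = 4699 - 40 = 4659
QR = 4659 / 4699 * 100 = 99.1%

99.1%


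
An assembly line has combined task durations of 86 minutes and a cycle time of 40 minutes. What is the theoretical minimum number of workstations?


Formula: N_min = ceil(Sum of Task Times / Cycle Time)
N_min = ceil(86 min / 40 min) = ceil(2.15)
N_min = 3 stations

3


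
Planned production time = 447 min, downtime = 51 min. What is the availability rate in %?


Formula: Availability = (Planned Time - Downtime) / Planned Time * 100
Uptime = 447 - 51 = 396 min
Availability = 396 / 447 * 100 = 88.6%

88.6%


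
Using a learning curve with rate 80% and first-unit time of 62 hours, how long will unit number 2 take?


Formula: T_n = T_1 * (learning_rate)^(log2(n)) where learning_rate = rate/100
Doublings = log2(2) = 1
T_n = 62 * 0.8^1
T_n = 62 * 0.8 = 49.6 hours

49.6 hours


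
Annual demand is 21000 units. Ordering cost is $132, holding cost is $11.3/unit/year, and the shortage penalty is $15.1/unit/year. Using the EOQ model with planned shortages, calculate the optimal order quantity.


Formula: EOQ* = sqrt(2DS/H) * sqrt((H+P)/P)
Base EOQ = sqrt(2*21000*132/11.3) = 700.44 units
Correction = sqrt((11.3+15.1)/15.1) = 1.32225
EOQ* = 700.44 * 1.32225 = 926.2 units

926.2 units


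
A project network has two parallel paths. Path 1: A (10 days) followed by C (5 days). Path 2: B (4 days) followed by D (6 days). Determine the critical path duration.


Path 1 = 10 + 5 = 15 days
Path 2 = 4 + 6 = 10 days
Duration = max(15, 10) = 15 days

15 days


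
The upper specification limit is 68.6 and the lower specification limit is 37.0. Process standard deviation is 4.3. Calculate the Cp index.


Cp = (68.6 - 37.0) / (6 * 4.3)

1.22


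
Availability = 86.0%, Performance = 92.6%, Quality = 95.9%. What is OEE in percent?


Formula: OEE = Availability * Performance * Quality / 10000
A * P = 86.0% * 92.6% / 100 = 79.64%
OEE = 79.64% * 95.9% / 100 = 76.4%

76.4%


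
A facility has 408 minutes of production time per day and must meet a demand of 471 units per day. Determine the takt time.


Formula: Takt Time = Available Production Time / Customer Demand
Takt = 408 min/day / 471 units/day
Takt = 0.87 min/unit

0.87 min/unit


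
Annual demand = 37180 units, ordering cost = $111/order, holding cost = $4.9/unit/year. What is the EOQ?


Formula: EOQ = sqrt(2 * D * S / H)
Numerator: 2 * 37180 * 111 = 8253960
2DS/H = 8253960 / 4.9 = 1684481.6
EOQ = sqrt(1684481.6) = 1297.9 units

1297.9 units


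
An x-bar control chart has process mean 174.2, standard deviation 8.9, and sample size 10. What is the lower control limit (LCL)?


LCL = 174.2 - 3 * 8.9 / sqrt(10)

165.76


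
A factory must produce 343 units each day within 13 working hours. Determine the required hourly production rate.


Formula: Production Rate = Daily Demand / Available Hours
Rate = 343 units/day / 13 hours/day
Rate = 26.4 units/hour

26.4 units/hour


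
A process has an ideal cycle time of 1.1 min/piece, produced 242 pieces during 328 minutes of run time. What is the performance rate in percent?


Formula: Performance = (Ideal CT * Total Count) / Run Time * 100
Ideal output time = 1.1 * 242 = 266.2 min
Performance = 266.2 / 328 * 100 = 81.2%

81.2%


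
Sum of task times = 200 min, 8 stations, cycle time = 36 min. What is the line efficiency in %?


Formula: Efficiency = Sum of Task Times / (N_stations * CT) * 100
Total station capacity = 8 stations * 36 min = 288 min
Efficiency = 200 / 288 * 100 = 69.4%

69.4%


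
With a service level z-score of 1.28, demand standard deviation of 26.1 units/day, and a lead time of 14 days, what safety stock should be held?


Formula: SS = z * sigma_d * sqrt(LT)
sqrt(LT) = sqrt(14) = 3.7417
SS = 1.28 * 26.1 * 3.7417
SS = 125.0 units

125.0 units


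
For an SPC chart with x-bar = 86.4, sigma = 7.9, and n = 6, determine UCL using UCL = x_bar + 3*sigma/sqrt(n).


UCL = 86.4 + 3 * 7.9 / sqrt(6)

96.08


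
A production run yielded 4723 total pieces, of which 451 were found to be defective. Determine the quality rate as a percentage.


Formula: Quality Rate = Good Pieces / Total Pieces * 100
Good pieces = 4723 - 451 = 4272
QR = 4272 / 4723 * 100 = 90.5%

90.5%


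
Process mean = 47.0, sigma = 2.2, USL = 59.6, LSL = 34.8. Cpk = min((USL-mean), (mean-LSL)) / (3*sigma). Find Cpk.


Cpu = (59.6 - 47.0) / (3 * 2.2) = 1.91
Cpl = (47.0 - 34.8) / (3 * 2.2) = 1.85
Cpk = min(1.91, 1.85) = 1.85

1.85


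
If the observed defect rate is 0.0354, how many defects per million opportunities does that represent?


DPMO = defect_rate * 1000000 = 0.0354 * 1000000

35400


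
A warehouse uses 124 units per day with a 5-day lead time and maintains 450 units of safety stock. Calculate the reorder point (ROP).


Formula: ROP = (Daily Demand * Lead Time) + Safety Stock
Demand during lead time = 124 * 5 = 620 units
ROP = 620 + 450 = 1070 units

1070 units


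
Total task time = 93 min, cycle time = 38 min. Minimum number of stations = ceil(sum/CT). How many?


Formula: N_min = ceil(Sum of Task Times / Cycle Time)
N_min = ceil(93 min / 38 min) = ceil(2.4474)
N_min = 3 stations

3


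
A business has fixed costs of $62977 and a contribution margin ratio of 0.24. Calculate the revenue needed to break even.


Formula: BER = Fixed Costs / Contribution Margin Ratio
BER = $62977 / 0.24
BER = $262404.17 (to the nearest cent)

$262404.17


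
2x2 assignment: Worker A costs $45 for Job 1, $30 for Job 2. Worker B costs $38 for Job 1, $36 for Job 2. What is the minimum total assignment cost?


Option 1: A->1 + B->2 = $45 + $36 = $81
Option 2: A->2 + B->1 = $30 + $38 = $68
Min cost = min($81, $68) = $68

$68


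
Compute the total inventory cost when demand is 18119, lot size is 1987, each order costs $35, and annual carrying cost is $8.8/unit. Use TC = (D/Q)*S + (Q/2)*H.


TC = 18119/1987 * 35 + 1987/2 * 8.8

$9061.96


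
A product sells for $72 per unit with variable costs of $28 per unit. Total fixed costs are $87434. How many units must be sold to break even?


Formula: BEQ = Fixed Costs / (Price - Variable Cost)
Contribution margin = $72 - $28 = $44/unit
BEQ = ceil($87434 / $44/unit) = ceil(1987.14) = 1988 units

1988 units


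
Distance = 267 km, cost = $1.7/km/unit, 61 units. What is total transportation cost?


TC = dist * cost * units = 267 * 1.7 * 61 = $27687.90

$27687.90


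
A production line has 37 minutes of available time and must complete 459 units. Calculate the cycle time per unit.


Formula: CT = Available Time / Number of Units
CT = 37 min / 459 units
CT = 0.08 min/unit

0.08 min/unit


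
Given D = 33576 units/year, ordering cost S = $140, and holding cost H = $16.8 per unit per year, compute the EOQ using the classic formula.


Formula: EOQ = sqrt(2 * D * S / H)
Numerator: 2 * 33576 * 140 = 9401280
2DS/H = 9401280 / 16.8 = 559600.0
EOQ = sqrt(559600.0) = 748.1 units

748.1 units


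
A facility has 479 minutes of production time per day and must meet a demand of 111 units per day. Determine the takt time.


Formula: Takt Time = Available Production Time / Customer Demand
Takt = 479 min/day / 111 units/day
Takt = 4.32 min/unit

4.32 min/unit


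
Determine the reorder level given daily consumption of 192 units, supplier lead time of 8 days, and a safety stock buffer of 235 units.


Formula: ROP = (Daily Demand * Lead Time) + Safety Stock
Demand during lead time = 192 * 8 = 1536 units
ROP = 1536 + 235 = 1771 units

1771 units


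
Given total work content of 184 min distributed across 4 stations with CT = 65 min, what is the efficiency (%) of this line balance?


Formula: Efficiency = Sum of Task Times / (N_stations * CT) * 100
Total station capacity = 4 stations * 65 min = 260 min
Efficiency = 184 / 260 * 100 = 70.8%

70.8%


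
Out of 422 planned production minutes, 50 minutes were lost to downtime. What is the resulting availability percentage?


Formula: Availability = (Planned Time - Downtime) / Planned Time * 100
Uptime = 422 - 50 = 372 min
Availability = 372 / 422 * 100 = 88.2%

88.2%


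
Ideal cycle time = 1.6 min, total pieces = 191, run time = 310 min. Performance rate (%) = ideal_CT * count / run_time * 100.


Formula: Performance = (Ideal CT * Total Count) / Run Time * 100
Ideal output time = 1.6 * 191 = 305.6 min
Performance = 305.6 / 310 * 100 = 98.6%

98.6%


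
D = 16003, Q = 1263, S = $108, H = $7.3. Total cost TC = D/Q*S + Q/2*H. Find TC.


TC = 16003/1263 * 108 + 1263/2 * 7.3

$5978.38


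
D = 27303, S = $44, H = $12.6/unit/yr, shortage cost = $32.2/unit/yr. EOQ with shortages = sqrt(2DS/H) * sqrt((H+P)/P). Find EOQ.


Formula: EOQ* = sqrt(2DS/H) * sqrt((H+P)/P)
Base EOQ = sqrt(2*27303*44/12.6) = 436.68 units
Correction = sqrt((12.6+32.2)/32.2) = 1.17954
EOQ* = 436.68 * 1.17954 = 515.1 units

515.1 units


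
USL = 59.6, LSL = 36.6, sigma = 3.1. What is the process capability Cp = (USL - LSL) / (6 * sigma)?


Cp = (59.6 - 36.6) / (6 * 3.1)

1.24


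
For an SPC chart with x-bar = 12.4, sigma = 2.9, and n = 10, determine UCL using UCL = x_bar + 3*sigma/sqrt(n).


UCL = 12.4 + 3 * 2.9 / sqrt(10)

15.15


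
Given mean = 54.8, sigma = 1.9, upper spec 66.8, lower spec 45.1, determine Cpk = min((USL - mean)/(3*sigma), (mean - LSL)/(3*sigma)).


Cpu = (66.8 - 54.8) / (3 * 1.9) = 2.11
Cpl = (54.8 - 45.1) / (3 * 1.9) = 1.7
Cpk = min(2.11, 1.7) = 1.7

1.7


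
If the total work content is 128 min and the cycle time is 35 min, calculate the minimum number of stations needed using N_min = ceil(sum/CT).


Formula: N_min = ceil(Sum of Task Times / Cycle Time)
N_min = ceil(128 min / 35 min) = ceil(3.6571)
N_min = 4 stations

4


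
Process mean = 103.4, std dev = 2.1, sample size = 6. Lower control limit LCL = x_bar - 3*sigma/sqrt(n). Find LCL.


LCL = 103.4 - 3 * 2.1 / sqrt(6)

100.83


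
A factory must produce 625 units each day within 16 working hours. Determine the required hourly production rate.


Formula: Production Rate = Daily Demand / Available Hours
Rate = 625 units/day / 16 hours/day
Rate = 39.1 units/hour

39.1 units/hour


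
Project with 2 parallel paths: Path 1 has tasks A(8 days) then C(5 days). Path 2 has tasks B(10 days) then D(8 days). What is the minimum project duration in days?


Path 1 = 8 + 5 = 13 days
Path 2 = 10 + 8 = 18 days
Duration = max(13, 18) = 18 days

18 days


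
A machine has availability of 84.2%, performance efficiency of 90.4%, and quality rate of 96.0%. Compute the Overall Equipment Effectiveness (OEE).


Formula: OEE = Availability * Performance * Quality / 10000
A * P = 84.2% * 90.4% / 100 = 76.12%
OEE = 76.12% * 96.0% / 100 = 73.1%

73.1%


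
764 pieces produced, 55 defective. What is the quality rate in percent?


Formula: Quality Rate = Good Pieces / Total Pieces * 100
Good pieces = 764 - 55 = 709
QR = 709 / 764 * 100 = 92.8%

92.8%


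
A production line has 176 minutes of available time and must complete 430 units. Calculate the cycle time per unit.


Formula: CT = Available Time / Number of Units
CT = 176 min / 430 units
CT = 0.41 min/unit

0.41 min/unit


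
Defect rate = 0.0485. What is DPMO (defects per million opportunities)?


DPMO = defect_rate * 1000000 = 0.0485 * 1000000

48500


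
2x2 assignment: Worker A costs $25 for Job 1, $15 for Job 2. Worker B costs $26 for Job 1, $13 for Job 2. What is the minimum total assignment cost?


Option 1: A->1 + B->2 = $25 + $13 = $38
Option 2: A->2 + B->1 = $15 + $26 = $41
Min cost = min($38, $41) = $38

$38


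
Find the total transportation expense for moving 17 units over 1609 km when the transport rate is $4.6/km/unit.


TC = dist * cost * units = 1609 * 4.6 * 17 = $125823.80

$125823.80


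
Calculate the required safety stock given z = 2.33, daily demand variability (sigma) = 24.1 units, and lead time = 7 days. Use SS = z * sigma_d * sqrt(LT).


Formula: SS = z * sigma_d * sqrt(LT)
sqrt(LT) = sqrt(7) = 2.6458
SS = 2.33 * 24.1 * 2.6458
SS = 148.6 units

148.6 units


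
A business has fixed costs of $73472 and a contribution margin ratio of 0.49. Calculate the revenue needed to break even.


Formula: BER = Fixed Costs / Contribution Margin Ratio
BER = $73472 / 0.49
BER = $149942.86 (to the nearest cent)

$149942.86


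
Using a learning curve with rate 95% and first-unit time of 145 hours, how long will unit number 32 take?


Formula: T_n = T_1 * (learning_rate)^(log2(n)) where learning_rate = rate/100
Doublings = log2(32) = 5
T_n = 145 * 0.95^5
T_n = 145 * 0.7738 = 112.2 hours

112.2 hours


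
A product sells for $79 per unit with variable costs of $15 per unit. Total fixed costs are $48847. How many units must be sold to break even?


Formula: BEQ = Fixed Costs / (Price - Variable Cost)
Contribution margin = $79 - $15 = $64/unit
BEQ = ceil($48847 / $64/unit) = ceil(763.23) = 764 units

764 units


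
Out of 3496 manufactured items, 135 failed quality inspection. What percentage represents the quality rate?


Formula: Quality Rate = Good Pieces / Total Pieces * 100
Good pieces = 3496 - 135 = 3361
QR = 3361 / 3496 * 100 = 96.1%

96.1%


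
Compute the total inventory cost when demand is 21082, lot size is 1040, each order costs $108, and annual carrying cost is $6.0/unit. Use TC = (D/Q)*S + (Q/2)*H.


TC = 21082/1040 * 108 + 1040/2 * 6.0

$5309.28


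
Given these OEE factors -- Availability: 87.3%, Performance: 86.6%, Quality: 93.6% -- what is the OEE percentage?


Formula: OEE = Availability * Performance * Quality / 10000
A * P = 87.3% * 86.6% / 100 = 75.6%
OEE = 75.6% * 93.6% / 100 = 70.8%

70.8%


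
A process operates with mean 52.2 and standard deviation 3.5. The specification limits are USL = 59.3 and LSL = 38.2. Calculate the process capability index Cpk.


Cpu = (59.3 - 52.2) / (3 * 3.5) = 0.68
Cpl = (52.2 - 38.2) / (3 * 3.5) = 1.33
Cpk = min(0.68, 1.33) = 0.68

0.68


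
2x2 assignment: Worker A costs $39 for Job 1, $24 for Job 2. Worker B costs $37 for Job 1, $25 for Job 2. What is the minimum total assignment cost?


Option 1: A->1 + B->2 = $39 + $25 = $64
Option 2: A->2 + B->1 = $24 + $37 = $61
Min cost = min($64, $61) = $61

$61


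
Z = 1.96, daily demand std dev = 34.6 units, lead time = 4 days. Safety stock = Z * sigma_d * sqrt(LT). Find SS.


Formula: SS = z * sigma_d * sqrt(LT)
sqrt(LT) = sqrt(4) = 2.0
SS = 1.96 * 34.6 * 2.0
SS = 135.6 units

135.6 units


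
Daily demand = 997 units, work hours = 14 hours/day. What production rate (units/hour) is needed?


Formula: Production Rate = Daily Demand / Available Hours
Rate = 997 units/day / 14 hours/day
Rate = 71.2 units/hour

71.2 units/hour


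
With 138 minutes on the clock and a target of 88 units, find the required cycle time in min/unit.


Formula: CT = Available Time / Number of Units
CT = 138 min / 88 units
CT = 1.57 min/unit

1.57 min/unit


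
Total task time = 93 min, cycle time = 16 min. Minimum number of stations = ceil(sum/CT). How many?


Formula: N_min = ceil(Sum of Task Times / Cycle Time)
N_min = ceil(93 min / 16 min) = ceil(5.8125)
N_min = 6 stations

6


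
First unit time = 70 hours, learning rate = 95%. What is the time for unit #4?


Formula: T_n = T_1 * (learning_rate)^(log2(n)) where learning_rate = rate/100
Doublings = log2(4) = 2
T_n = 70 * 0.95^2
T_n = 70 * 0.9025 = 63.2 hours

63.2 hours


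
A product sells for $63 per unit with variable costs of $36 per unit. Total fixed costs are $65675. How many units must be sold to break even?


Formula: BEQ = Fixed Costs / (Price - Variable Cost)
Contribution margin = $63 - $36 = $27/unit
BEQ = ceil($65675 / $27/unit) = ceil(2432.41) = 2433 units

2433 units


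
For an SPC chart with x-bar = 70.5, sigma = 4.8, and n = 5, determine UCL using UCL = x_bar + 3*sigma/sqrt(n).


UCL = 70.5 + 3 * 4.8 / sqrt(5)

76.94


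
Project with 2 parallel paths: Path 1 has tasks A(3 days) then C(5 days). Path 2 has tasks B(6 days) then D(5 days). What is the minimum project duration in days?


Path 1 = 3 + 5 = 8 days
Path 2 = 6 + 5 = 11 days
Duration = max(8, 11) = 11 days

11 days


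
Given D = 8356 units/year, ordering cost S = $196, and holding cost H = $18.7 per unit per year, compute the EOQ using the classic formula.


Formula: EOQ = sqrt(2 * D * S / H)
Numerator: 2 * 8356 * 196 = 3275552
2DS/H = 3275552 / 18.7 = 175163.2
EOQ = sqrt(175163.2) = 418.5 units

418.5 units


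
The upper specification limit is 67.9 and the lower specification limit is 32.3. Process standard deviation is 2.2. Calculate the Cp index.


Cp = (67.9 - 32.3) / (6 * 2.2)

2.7


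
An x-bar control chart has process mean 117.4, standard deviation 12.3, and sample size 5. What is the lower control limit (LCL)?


LCL = 117.4 - 3 * 12.3 / sqrt(5)

100.9


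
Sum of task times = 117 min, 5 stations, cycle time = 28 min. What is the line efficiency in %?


Formula: Efficiency = Sum of Task Times / (N_stations * CT) * 100
Total station capacity = 5 stations * 28 min = 140 min
Efficiency = 117 / 140 * 100 = 83.6%

83.6%


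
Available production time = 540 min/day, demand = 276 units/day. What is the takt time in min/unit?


Formula: Takt Time = Available Production Time / Customer Demand
Takt = 540 min/day / 276 units/day
Takt = 1.96 min/unit

1.96 min/unit


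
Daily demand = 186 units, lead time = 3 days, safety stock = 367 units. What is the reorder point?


Formula: ROP = (Daily Demand * Lead Time) + Safety Stock
Demand during lead time = 186 * 3 = 558 units
ROP = 558 + 367 = 925 units

925 units


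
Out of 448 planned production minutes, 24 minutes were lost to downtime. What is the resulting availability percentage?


Formula: Availability = (Planned Time - Downtime) / Planned Time * 100
Uptime = 448 - 24 = 424 min
Availability = 424 / 448 * 100 = 94.6%

94.6%


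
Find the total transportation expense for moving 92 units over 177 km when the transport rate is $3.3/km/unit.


TC = dist * cost * units = 177 * 3.3 * 92 = $53737.20

$53737.20


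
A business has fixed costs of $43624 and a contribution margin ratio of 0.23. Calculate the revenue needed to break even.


Formula: BER = Fixed Costs / Contribution Margin Ratio
BER = $43624 / 0.23
BER = $189669.57 (to the nearest cent)

$189669.57


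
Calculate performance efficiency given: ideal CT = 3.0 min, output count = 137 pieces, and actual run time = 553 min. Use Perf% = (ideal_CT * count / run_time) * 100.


Formula: Performance = (Ideal CT * Total Count) / Run Time * 100
Ideal output time = 3.0 * 137 = 411.0 min
Performance = 411.0 / 553 * 100 = 74.3%

74.3%


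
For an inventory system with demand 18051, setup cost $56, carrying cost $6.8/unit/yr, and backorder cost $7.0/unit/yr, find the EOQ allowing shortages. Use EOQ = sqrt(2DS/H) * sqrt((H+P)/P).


Formula: EOQ* = sqrt(2DS/H) * sqrt((H+P)/P)
Base EOQ = sqrt(2*18051*56/6.8) = 545.26 units
Correction = sqrt((6.8+7.0)/7.0) = 1.40408
EOQ* = 545.26 * 1.40408 = 765.6 units

765.6 units


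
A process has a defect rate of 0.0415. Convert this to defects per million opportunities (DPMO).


DPMO = defect_rate * 1000000 = 0.0415 * 1000000

41500


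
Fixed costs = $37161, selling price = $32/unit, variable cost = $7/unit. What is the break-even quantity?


Formula: BEQ = Fixed Costs / (Price - Variable Cost)
Contribution margin = $32 - $7 = $25/unit
BEQ = ceil($37161 / $25/unit) = ceil(1486.44) = 1487 units

1487 units


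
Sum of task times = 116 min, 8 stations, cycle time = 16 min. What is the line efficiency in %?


Formula: Efficiency = Sum of Task Times / (N_stations * CT) * 100
Total station capacity = 8 stations * 16 min = 128 min
Efficiency = 116 / 128 * 100 = 90.6%

90.6%


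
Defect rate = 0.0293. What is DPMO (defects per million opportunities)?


DPMO = defect_rate * 1000000 = 0.0293 * 1000000

29300


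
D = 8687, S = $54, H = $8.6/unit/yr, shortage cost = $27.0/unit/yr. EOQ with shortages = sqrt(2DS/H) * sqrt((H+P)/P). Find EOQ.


Formula: EOQ* = sqrt(2DS/H) * sqrt((H+P)/P)
Base EOQ = sqrt(2*8687*54/8.6) = 330.29 units
Correction = sqrt((8.6+27.0)/27.0) = 1.14827
EOQ* = 330.29 * 1.14827 = 379.3 units

379.3 units


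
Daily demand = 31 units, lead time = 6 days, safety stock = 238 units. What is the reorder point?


Formula: ROP = (Daily Demand * Lead Time) + Safety Stock
Demand during lead time = 31 * 6 = 186 units
ROP = 186 + 238 = 424 units

424 units


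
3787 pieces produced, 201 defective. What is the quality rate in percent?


Formula: Quality Rate = Good Pieces / Total Pieces * 100
Good pieces = 3787 - 201 = 3586
QR = 3586 / 3787 * 100 = 94.7%

94.7%


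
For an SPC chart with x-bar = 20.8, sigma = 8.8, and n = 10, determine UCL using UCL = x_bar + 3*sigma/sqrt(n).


UCL = 20.8 + 3 * 8.8 / sqrt(10)

29.15


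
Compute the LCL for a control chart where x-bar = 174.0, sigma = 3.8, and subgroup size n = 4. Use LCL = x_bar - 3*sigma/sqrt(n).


LCL = 174.0 - 3 * 3.8 / sqrt(4)

168.3


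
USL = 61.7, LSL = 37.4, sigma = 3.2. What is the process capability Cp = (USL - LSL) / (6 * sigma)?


Cp = (61.7 - 37.4) / (6 * 3.2)

1.27


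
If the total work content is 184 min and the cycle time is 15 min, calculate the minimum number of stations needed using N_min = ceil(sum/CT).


Formula: N_min = ceil(Sum of Task Times / Cycle Time)
N_min = ceil(184 min / 15 min) = ceil(12.2667)
N_min = 13 stations

13


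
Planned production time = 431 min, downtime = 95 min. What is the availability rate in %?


Formula: Availability = (Planned Time - Downtime) / Planned Time * 100
Uptime = 431 - 95 = 336 min
Availability = 336 / 431 * 100 = 78.0%

78.0%


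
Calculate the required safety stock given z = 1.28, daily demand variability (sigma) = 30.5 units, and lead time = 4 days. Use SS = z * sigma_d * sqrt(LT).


Formula: SS = z * sigma_d * sqrt(LT)
sqrt(LT) = sqrt(4) = 2.0
SS = 1.28 * 30.5 * 2.0
SS = 78.1 units

78.1 units


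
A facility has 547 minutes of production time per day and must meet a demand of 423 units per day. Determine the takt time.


Formula: Takt Time = Available Production Time / Customer Demand
Takt = 547 min/day / 423 units/day
Takt = 1.29 min/unit

1.29 min/unit


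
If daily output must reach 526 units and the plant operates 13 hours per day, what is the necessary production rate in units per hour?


Formula: Production Rate = Daily Demand / Available Hours
Rate = 526 units/day / 13 hours/day
Rate = 40.5 units/hour

40.5 units/hour


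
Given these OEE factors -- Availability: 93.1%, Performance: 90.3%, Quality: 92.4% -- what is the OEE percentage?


Formula: OEE = Availability * Performance * Quality / 10000
A * P = 93.1% * 90.3% / 100 = 84.07%
OEE = 84.07% * 92.4% / 100 = 77.7%

77.7%


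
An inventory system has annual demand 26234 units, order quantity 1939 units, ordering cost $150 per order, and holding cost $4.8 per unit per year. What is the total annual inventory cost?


TC = 26234/1939 * 150 + 1939/2 * 4.8

$6683.05


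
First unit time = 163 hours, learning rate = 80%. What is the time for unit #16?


Formula: T_n = T_1 * (learning_rate)^(log2(n)) where learning_rate = rate/100
Doublings = log2(16) = 4
T_n = 163 * 0.8^4
T_n = 163 * 0.4096 = 66.8 hours

66.8 hours


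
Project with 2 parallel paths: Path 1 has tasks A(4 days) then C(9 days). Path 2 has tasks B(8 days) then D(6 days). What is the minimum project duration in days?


Path 1 = 4 + 9 = 13 days
Path 2 = 8 + 6 = 14 days
Duration = max(13, 14) = 14 days

14 days


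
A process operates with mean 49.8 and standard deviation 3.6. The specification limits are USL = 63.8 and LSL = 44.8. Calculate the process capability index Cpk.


Cpu = (63.8 - 49.8) / (3 * 3.6) = 1.3
Cpl = (49.8 - 44.8) / (3 * 3.6) = 0.46
Cpk = min(1.3, 0.46) = 0.46

0.46


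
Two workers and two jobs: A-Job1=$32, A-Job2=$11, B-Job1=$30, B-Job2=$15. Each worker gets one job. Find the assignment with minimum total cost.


Option 1: A->1 + B->2 = $32 + $15 = $47
Option 2: A->2 + B->1 = $11 + $30 = $41
Min cost = min($47, $41) = $41

$41


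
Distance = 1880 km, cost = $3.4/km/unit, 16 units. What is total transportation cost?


TC = dist * cost * units = 1880 * 3.4 * 16 = $102272.00

$102272.00


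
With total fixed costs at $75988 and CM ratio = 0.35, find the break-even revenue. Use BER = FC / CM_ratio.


Formula: BER = Fixed Costs / Contribution Margin Ratio
BER = $75988 / 0.35
BER = $217108.57 (to the nearest cent)

$217108.57


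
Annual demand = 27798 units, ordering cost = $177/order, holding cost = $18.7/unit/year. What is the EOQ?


Formula: EOQ = sqrt(2 * D * S / H)
Numerator: 2 * 27798 * 177 = 9840492
2DS/H = 9840492 / 18.7 = 526229.5
EOQ = sqrt(526229.5) = 725.4 units

725.4 units


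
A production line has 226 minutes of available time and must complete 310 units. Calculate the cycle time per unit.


Formula: CT = Available Time / Number of Units
CT = 226 min / 310 units
CT = 0.73 min/unit

0.73 min/unit


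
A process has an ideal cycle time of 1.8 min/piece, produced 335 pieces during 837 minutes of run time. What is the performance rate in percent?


Formula: Performance = (Ideal CT * Total Count) / Run Time * 100
Ideal output time = 1.8 * 335 = 603.0 min
Performance = 603.0 / 837 * 100 = 72.0%

72.0%


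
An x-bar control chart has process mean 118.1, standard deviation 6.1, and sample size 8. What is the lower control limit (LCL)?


LCL = 118.1 - 3 * 6.1 / sqrt(8)

111.63


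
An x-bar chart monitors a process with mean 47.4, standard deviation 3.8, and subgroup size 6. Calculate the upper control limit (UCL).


UCL = 47.4 + 3 * 3.8 / sqrt(6)

52.05


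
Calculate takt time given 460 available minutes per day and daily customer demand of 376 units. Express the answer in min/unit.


Formula: Takt Time = Available Production Time / Customer Demand
Takt = 460 min/day / 376 units/day
Takt = 1.22 min/unit

1.22 min/unit


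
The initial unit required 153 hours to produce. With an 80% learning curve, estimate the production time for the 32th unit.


Formula: T_n = T_1 * (learning_rate)^(log2(n)) where learning_rate = rate/100
Doublings = log2(32) = 5
T_n = 153 * 0.8^5
T_n = 153 * 0.3277 = 50.1 hours

50.1 hours


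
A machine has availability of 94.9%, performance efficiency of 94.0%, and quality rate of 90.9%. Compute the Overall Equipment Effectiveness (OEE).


Formula: OEE = Availability * Performance * Quality / 10000
A * P = 94.9% * 94.0% / 100 = 89.21%
OEE = 89.21% * 90.9% / 100 = 81.1%

81.1%


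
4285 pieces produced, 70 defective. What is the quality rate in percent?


Formula: Quality Rate = Good Pieces / Total Pieces * 100
Good pieces = 4285 - 70 = 4215
QR = 4215 / 4285 * 100 = 98.4%

98.4%


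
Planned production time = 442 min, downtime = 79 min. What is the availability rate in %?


Formula: Availability = (Planned Time - Downtime) / Planned Time * 100
Uptime = 442 - 79 = 363 min
Availability = 363 / 442 * 100 = 82.1%

82.1%


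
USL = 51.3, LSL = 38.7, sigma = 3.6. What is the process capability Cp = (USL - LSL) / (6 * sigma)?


Cp = (51.3 - 38.7) / (6 * 3.6)

0.58


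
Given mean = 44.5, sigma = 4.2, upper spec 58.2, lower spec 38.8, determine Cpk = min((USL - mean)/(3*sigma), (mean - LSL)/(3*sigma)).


Cpu = (58.2 - 44.5) / (3 * 4.2) = 1.09
Cpl = (44.5 - 38.8) / (3 * 4.2) = 0.45
Cpk = min(1.09, 0.45) = 0.45

0.45


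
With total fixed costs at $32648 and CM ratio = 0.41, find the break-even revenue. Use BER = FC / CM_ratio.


Formula: BER = Fixed Costs / Contribution Margin Ratio
BER = $32648 / 0.41
BER = $79629.27 (to the nearest cent)

$79629.27


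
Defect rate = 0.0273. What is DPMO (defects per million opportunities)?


DPMO = defect_rate * 1000000 = 0.0273 * 1000000

27300


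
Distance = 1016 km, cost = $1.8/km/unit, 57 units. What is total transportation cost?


TC = dist * cost * units = 1016 * 1.8 * 57 = $104241.60

$104241.60


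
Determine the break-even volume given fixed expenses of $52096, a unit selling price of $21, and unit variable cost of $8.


Formula: BEQ = Fixed Costs / (Price - Variable Cost)
Contribution margin = $21 - $8 = $13/unit
BEQ = ceil($52096 / $13/unit) = ceil(4007.38) = 4008 units

4008 units


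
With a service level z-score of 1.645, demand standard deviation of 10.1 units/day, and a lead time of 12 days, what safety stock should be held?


Formula: SS = z * sigma_d * sqrt(LT)
sqrt(LT) = sqrt(12) = 3.4641
SS = 1.645 * 10.1 * 3.4641
SS = 57.6 units

57.6 units


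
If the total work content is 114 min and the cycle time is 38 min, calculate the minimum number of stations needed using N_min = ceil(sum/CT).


Formula: N_min = ceil(Sum of Task Times / Cycle Time)
N_min = ceil(114 min / 38 min) = ceil(3.0)
N_min = 3 stations

3


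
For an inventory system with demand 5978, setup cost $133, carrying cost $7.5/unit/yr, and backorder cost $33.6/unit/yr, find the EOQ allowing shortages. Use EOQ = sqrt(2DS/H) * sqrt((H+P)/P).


Formula: EOQ* = sqrt(2DS/H) * sqrt((H+P)/P)
Base EOQ = sqrt(2*5978*133/7.5) = 460.46 units
Correction = sqrt((7.5+33.6)/33.6) = 1.10599
EOQ* = 460.46 * 1.10599 = 509.3 units

509.3 units


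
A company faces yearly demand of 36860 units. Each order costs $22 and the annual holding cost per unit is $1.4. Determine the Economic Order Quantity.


Formula: EOQ = sqrt(2 * D * S / H)
Numerator: 2 * 36860 * 22 = 1621840
2DS/H = 1621840 / 1.4 = 1158457.1
EOQ = sqrt(1158457.1) = 1076.3 units

1076.3 units


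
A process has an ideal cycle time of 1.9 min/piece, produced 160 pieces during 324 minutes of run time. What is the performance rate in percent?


Formula: Performance = (Ideal CT * Total Count) / Run Time * 100
Ideal output time = 1.9 * 160 = 304.0 min
Performance = 304.0 / 324 * 100 = 93.8%

93.8%


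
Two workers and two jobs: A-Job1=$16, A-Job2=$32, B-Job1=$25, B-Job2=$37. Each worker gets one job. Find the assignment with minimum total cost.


Option 1: A->1 + B->2 = $16 + $37 = $53
Option 2: A->2 + B->1 = $32 + $25 = $57
Min cost = min($53, $57) = $53

$53


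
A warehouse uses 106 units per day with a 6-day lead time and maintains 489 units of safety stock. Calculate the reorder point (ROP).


Formula: ROP = (Daily Demand * Lead Time) + Safety Stock
Demand during lead time = 106 * 6 = 636 units
ROP = 636 + 489 = 1125 units

1125 units


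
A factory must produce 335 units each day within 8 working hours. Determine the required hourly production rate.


Formula: Production Rate = Daily Demand / Available Hours
Rate = 335 units/day / 8 hours/day
Rate = 41.9 units/hour

41.9 units/hour


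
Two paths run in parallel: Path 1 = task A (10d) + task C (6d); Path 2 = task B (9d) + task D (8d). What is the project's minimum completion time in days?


Path 1 = 10 + 6 = 16 days
Path 2 = 9 + 8 = 17 days
Duration = max(16, 17) = 17 days

17 days


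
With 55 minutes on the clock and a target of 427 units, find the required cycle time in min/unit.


Formula: CT = Available Time / Number of Units
CT = 55 min / 427 units
CT = 0.13 min/unit

0.13 min/unit


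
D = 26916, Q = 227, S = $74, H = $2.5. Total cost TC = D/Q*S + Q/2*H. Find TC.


TC = 26916/227 * 74 + 227/2 * 2.5

$9058.13


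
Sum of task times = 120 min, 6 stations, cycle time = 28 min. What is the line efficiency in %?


Formula: Efficiency = Sum of Task Times / (N_stations * CT) * 100
Total station capacity = 6 stations * 28 min = 168 min
Efficiency = 120 / 168 * 100 = 71.4%

71.4%


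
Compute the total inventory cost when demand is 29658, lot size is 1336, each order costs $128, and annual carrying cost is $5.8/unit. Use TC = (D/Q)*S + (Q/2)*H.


TC = 29658/1336 * 128 + 1336/2 * 5.8

$6715.89


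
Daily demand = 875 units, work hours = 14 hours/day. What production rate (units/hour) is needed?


Formula: Production Rate = Daily Demand / Available Hours
Rate = 875 units/day / 14 hours/day
Rate = 62.5 units/hour

62.5 units/hour


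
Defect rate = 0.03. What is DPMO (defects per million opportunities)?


DPMO = defect_rate * 1000000 = 0.03 * 1000000

30000


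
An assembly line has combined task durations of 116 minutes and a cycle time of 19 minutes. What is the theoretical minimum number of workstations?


Formula: N_min = ceil(Sum of Task Times / Cycle Time)
N_min = ceil(116 min / 19 min) = ceil(6.1053)
N_min = 7 stations

7


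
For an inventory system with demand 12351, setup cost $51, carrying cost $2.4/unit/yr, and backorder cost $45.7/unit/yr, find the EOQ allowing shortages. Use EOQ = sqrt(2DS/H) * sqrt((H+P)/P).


Formula: EOQ* = sqrt(2DS/H) * sqrt((H+P)/P)
Base EOQ = sqrt(2*12351*51/2.4) = 724.51 units
Correction = sqrt((2.4+45.7)/45.7) = 1.02592
EOQ* = 724.51 * 1.02592 = 743.3 units

743.3 units


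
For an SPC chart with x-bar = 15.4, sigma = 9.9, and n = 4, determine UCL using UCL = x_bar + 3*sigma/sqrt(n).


UCL = 15.4 + 3 * 9.9 / sqrt(4)

30.25


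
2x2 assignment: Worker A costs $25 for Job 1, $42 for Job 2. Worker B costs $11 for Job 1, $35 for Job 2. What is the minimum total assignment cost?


Option 1: A->1 + B->2 = $25 + $35 = $60
Option 2: A->2 + B->1 = $42 + $11 = $53
Min cost = min($60, $53) = $53

$53


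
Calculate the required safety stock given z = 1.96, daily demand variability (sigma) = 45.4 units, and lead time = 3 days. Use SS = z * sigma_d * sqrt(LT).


Formula: SS = z * sigma_d * sqrt(LT)
sqrt(LT) = sqrt(3) = 1.7321
SS = 1.96 * 45.4 * 1.7321
SS = 154.1 units

154.1 units


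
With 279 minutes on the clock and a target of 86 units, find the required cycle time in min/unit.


Formula: CT = Available Time / Number of Units
CT = 279 min / 86 units
CT = 3.24 min/unit

3.24 min/unit


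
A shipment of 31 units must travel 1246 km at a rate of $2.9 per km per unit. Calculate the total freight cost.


TC = dist * cost * units = 1246 * 2.9 * 31 = $112015.40

$112015.40


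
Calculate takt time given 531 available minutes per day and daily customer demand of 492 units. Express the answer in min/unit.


Formula: Takt Time = Available Production Time / Customer Demand
Takt = 531 min/day / 492 units/day
Takt = 1.08 min/unit

1.08 min/unit


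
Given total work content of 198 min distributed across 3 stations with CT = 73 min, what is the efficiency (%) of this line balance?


Formula: Efficiency = Sum of Task Times / (N_stations * CT) * 100
Total station capacity = 3 stations * 73 min = 219 min
Efficiency = 198 / 219 * 100 = 90.4%

90.4%


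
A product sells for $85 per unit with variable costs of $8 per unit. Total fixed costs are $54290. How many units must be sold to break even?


Formula: BEQ = Fixed Costs / (Price - Variable Cost)
Contribution margin = $85 - $8 = $77/unit
BEQ = ceil($54290 / $77/unit) = ceil(705.06) = 706 units

706 units


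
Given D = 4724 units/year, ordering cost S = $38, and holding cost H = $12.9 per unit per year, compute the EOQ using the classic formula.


Formula: EOQ = sqrt(2 * D * S / H)
Numerator: 2 * 4724 * 38 = 359024
2DS/H = 359024 / 12.9 = 27831.3
EOQ = sqrt(27831.3) = 166.8 units

166.8 units


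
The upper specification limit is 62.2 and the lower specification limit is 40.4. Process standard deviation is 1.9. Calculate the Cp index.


Cp = (62.2 - 40.4) / (6 * 1.9)

1.91


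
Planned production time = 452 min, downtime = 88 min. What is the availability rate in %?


Formula: Availability = (Planned Time - Downtime) / Planned Time * 100
Uptime = 452 - 88 = 364 min
Availability = 364 / 452 * 100 = 80.5%

80.5%
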